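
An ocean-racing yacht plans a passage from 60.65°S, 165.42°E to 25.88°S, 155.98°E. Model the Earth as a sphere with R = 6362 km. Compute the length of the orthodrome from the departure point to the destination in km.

cos σ = sin φ₁ sin φ₂ + cos φ₁ cos φ₂ cos Δλ
      = sin(-60.65°)sin(-25.88°) + cos(-60.65°)cos(-25.88°)cos(-9.44°) = 0.8155
σ = 35.366° → d = Rσ = 6362·0.61725 = 3927 km

3927 km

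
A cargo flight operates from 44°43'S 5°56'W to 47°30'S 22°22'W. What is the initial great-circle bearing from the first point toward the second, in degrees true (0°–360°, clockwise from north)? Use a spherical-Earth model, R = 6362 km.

250.4°

N = sin Δλ·cos φ₂ = -0.1911;  D = cos φ₁ sin φ₂ − sin φ₁ cos φ₂ cos Δλ = -0.0680
initial course = atan2(N, D) = 250.42°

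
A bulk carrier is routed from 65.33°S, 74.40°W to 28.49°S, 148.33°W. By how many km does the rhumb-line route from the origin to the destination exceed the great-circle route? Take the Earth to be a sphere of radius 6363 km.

Great circle: cos σ = sin φ₁ sin φ₂ + cos φ₁ cos φ₂ cos Δλ,  σ = 1.0063 rad → d_gc = 6402.90 km
Rhumb line: Δψ = +1.0011, q = Δφ/Δψ = 0.6423, d_rh = R√(Δφ²+q²Δλ²) = 6674.41 km
Excess = 6674.41 − 6402.90 = 271.51 ≈ 272 km

272 km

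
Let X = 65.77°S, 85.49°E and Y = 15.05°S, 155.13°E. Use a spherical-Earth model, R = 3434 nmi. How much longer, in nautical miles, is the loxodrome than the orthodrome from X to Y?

128 nmi

Great circle: cos σ = sin φ₁ sin φ₂ + cos φ₁ cos φ₂ cos Δλ,  σ = 1.1868 rad → d_gc = 4075.3 nmi
Rhumb line: Δψ = +1.2730, q = Δφ/Δψ = 0.6954, d_rh = R√(Δφ²+q²Δλ²) = 4203.0 nmi
Excess = 4203.0 − 4075.3 = 127.7 ≈ 128 nmi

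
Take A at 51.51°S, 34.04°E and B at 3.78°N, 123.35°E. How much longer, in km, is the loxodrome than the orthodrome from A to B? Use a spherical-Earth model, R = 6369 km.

Great circle: cos σ = sin φ₁ sin φ₂ + cos φ₁ cos φ₂ cos Δλ,  σ = 1.6149 rad → d_gc = 10285.5 km
Rhumb line: Δψ = +1.1184, q = Δφ/Δψ = 0.8629, d_rh = R√(Δφ²+q²Δλ²) = 10542.9 km
Excess = 10542.9 − 10285.5 = 257.4 ≈ 257 km

257 km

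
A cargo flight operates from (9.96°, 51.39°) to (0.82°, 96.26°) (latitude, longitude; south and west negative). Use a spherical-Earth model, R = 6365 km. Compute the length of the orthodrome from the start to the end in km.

cos σ = sin φ₁ sin φ₂ + cos φ₁ cos φ₂ cos Δλ
      = sin(9.96°)sin(0.82°) + cos(9.96°)cos(0.82°)cos(44.87°) = 0.7004
σ = 45.538° → d = Rσ = 6365·0.79479 = 5059 km

5059 km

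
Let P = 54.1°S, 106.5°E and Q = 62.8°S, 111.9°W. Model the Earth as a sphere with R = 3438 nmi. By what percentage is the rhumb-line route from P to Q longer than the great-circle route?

25.0%

Great circle: σ = 1.0351 rad → d_gc = Rσ = 3558.8 nmi
Rhumb: Δφ = -0.1518, Δλ = +2.4714, Δψ = -0.2920, q = Δφ/Δψ = 0.5201 → d_rh = R√(Δφ²+q²Δλ²) = 4449.5 nmi
Excess = (4449.5 − 3558.8) / 3558.8 = 890.7 / 3558.8 = 25.03% ≈ 25.0%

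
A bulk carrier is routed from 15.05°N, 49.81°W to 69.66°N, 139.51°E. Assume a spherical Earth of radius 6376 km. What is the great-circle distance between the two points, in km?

10576 km

cos σ = sin φ₁ sin φ₂ + cos φ₁ cos φ₂ cos Δλ
      = sin(15.05°)sin(69.66°) + cos(15.05°)cos(69.66°)cos(-170.68°) = -0.0878
σ = 95.035° → d = Rσ = 6376·1.65868 = 10576 km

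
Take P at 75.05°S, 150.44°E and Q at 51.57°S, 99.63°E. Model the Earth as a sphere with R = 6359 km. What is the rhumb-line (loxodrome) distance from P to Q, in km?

Rhumb course C = atan2(Δλ, Δψ) with Δψ = ln[tan(π/4+φ₂/2)/tan(π/4+φ₁/2)] = +0.9769, Δλ = -0.8868 → C = 317.77°
d = R·|Δφ| / |cos C| = 6359·0.40980 / 0.74044 = 3519 km

3519 km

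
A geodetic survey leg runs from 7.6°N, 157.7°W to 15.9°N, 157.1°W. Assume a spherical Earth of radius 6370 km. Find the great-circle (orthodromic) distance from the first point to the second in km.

cos σ = sin φ₁ sin φ₂ + cos φ₁ cos φ₂ cos Δλ
      = sin(7.60°)sin(15.90°) + cos(7.60°)cos(15.90°)cos(0.60°) = 0.9895
σ = 8.321° → d = Rσ = 6370·0.14522 = 925 km

925 km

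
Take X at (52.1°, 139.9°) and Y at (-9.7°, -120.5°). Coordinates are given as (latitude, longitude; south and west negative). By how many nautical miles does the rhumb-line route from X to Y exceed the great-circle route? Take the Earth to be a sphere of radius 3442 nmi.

177 nmi

Great circle: cos σ = sin φ₁ sin φ₂ + cos φ₁ cos φ₂ cos Δλ,  σ = 1.8069 rad → d_gc = 6219.4 nmi
Rhumb line: Δψ = -1.2391, q = Δφ/Δψ = 0.8705, d_rh = R√(Δφ²+q²Δλ²) = 6396.1 nmi
Excess = 6396.1 − 6219.4 = 176.7 ≈ 177 nmi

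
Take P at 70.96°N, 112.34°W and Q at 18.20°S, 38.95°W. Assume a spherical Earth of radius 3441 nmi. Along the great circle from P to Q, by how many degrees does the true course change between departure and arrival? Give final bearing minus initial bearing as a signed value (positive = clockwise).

+49.9°

At departure: θ₁ = atan2(sin Δλ cos φ₂, cos φ₁ sin φ₂ − sin φ₁ cos φ₂ cos Δλ) = 111.50°
At arrival: θ₂ = atan2(sin Δλ cos φ₁, −cos φ₂ sin φ₁ + sin φ₂ cos φ₁ cos Δλ) = 161.37°
Δθ = θ₂ − θ₁ = +49.9°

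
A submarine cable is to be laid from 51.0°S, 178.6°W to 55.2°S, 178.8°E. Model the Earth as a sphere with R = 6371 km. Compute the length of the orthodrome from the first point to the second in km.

498 km

cos σ = sin φ₁ sin φ₂ + cos φ₁ cos φ₂ cos Δλ
      = sin(-51.00°)sin(-55.20°) + cos(-51.00°)cos(-55.20°)cos(-2.60°) = 0.9969
σ = 4.480° → d = Rσ = 6371·0.07819 = 498 km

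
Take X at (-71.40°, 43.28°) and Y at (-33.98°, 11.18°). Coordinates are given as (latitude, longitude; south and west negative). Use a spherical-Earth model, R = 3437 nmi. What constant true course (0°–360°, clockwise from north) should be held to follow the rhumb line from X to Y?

Δψ = ln[tan(π/4+φ₂/2)/tan(π/4+φ₁/2)] = +1.1781
Δλ = -0.5603 rad (taken the short way round)
course = atan2(Δλ, Δψ) = 334.57°

334.6°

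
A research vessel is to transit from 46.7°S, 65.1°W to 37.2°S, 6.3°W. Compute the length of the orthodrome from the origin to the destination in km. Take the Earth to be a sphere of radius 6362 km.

4852 km

cos σ = sin φ₁ sin φ₂ + cos φ₁ cos φ₂ cos Δλ
      = sin(-46.70°)sin(-37.20°) + cos(-46.70°)cos(-37.20°)cos(58.80°) = 0.7230
σ = 43.698° → d = Rσ = 6362·0.76267 = 4852 km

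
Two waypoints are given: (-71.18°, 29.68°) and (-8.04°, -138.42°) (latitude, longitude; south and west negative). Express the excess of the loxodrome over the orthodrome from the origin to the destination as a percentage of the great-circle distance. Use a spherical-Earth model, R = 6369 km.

Great circle: σ = 1.7520 rad → d_gc = Rσ = 11158.2 km
Rhumb: Δφ = +1.1020, Δλ = -2.9339, Δψ = +1.6566, q = Δφ/Δψ = 0.6652 → d_rh = R√(Δφ²+q²Δλ²) = 14274.8 km
Excess = (14274.8 − 11158.2) / 11158.2 = 3116.6 / 11158.2 = 27.93% ≈ 27.9%

27.9%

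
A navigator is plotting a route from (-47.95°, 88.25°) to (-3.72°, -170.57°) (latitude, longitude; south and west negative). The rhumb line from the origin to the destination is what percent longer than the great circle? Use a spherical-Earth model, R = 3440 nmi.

Great circle: σ = 1.6523 rad → d_gc = Rσ = 5683.9 nmi
Rhumb: Δφ = +0.7720, Δλ = +1.7659, Δψ = +0.8912, q = Δφ/Δψ = 0.8662 → d_rh = R√(Δφ²+q²Δλ²) = 5894.1 nmi
Excess = (5894.1 − 5683.9) / 5683.9 = 210.2 / 5683.9 = 3.70% ≈ 3.7%

3.7%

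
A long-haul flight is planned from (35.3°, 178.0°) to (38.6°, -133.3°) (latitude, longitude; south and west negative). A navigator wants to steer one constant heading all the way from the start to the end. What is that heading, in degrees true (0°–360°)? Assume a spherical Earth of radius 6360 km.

85.2°

Δψ = ln[tan(π/4+φ₂/2)/tan(π/4+φ₁/2)] = +0.0721
Δλ = +0.8500 rad (taken the short way round)
course = atan2(Δλ, Δψ) = 85.15°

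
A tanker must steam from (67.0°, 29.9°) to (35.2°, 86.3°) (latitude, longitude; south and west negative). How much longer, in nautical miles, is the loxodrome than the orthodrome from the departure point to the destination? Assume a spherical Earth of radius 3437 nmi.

71 nmi

Great circle: cos σ = sin φ₁ sin φ₂ + cos φ₁ cos φ₂ cos Δλ,  σ = 0.7851 rad → d_gc = 2698.5 nmi
Rhumb line: Δψ = -0.9352, q = Δφ/Δψ = 0.5935, d_rh = R√(Δφ²+q²Δλ²) = 2769.5 nmi
Excess = 2769.5 − 2698.5 = 71.0 ≈ 71 nmi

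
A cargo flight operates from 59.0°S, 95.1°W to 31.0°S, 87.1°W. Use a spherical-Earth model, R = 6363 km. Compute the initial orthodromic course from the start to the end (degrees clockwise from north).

N = sin Δλ·cos φ₂ = +0.1193;  D = cos φ₁ sin φ₂ − sin φ₁ cos φ₂ cos Δλ = +0.4623
initial course = atan2(N, D) = 14.47°

14.5°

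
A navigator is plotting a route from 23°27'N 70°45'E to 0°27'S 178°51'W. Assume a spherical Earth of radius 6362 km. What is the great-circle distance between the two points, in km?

cos σ = sin φ₁ sin φ₂ + cos φ₁ cos φ₂ cos Δλ
      = sin(23.45°)sin(-0.45°) + cos(23.45°)cos(-0.45°)cos(110.40°) = -0.3229
σ = 108.838° → d = Rσ = 6362·1.89959 = 12085 km

12085 km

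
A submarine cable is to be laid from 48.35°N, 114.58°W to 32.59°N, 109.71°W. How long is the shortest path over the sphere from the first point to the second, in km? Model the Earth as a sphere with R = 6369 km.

Haversine: a = sin²(Δφ/2)+cos φ₁ cos φ₂ sin²(Δλ/2) = 0.01981;  σ = 2·atan2(√a,√(1−a))
σ = 16.181° → d = Rσ = 6369·0.28241 = 1799 km

1799 km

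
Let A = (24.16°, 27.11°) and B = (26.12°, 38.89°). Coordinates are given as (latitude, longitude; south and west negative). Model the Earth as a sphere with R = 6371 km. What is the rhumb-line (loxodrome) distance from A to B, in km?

1206 km

Δψ = ln[tan(π/4+φ₂/2)/tan(π/4+φ₁/2)] = +0.0378;  Δφ = +0.0342 rad,  Δλ = +0.2056 rad
q = Δφ/Δψ = 0.9052
d = R·√(Δφ² + q²Δλ²) = 6371·0.18923 = 1206 km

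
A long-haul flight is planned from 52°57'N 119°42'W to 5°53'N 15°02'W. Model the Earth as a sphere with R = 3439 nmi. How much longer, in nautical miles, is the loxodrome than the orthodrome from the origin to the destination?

Great circle: cos σ = sin φ₁ sin φ₂ + cos φ₁ cos φ₂ cos Δλ,  σ = 1.6408 rad → d_gc = 5642.7 nmi
Rhumb line: Δψ = -0.9905, q = Δφ/Δψ = 0.8293, d_rh = R√(Δφ²+q²Δλ²) = 5926.7 nmi
Excess = 5926.7 − 5642.7 = 284.0 ≈ 284 nmi

284 nmi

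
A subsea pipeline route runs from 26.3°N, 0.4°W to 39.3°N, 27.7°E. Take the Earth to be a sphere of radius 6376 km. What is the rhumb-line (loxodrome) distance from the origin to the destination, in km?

Δψ = ln[tan(π/4+φ₂/2)/tan(π/4+φ₁/2)] = +0.2710;  Δφ = +0.2269 rad,  Δλ = +0.4904 rad
q = Δφ/Δψ = 0.8373
d = R·√(Δφ² + q²Δλ²) = 6376·0.46914 = 2991 km

2991 km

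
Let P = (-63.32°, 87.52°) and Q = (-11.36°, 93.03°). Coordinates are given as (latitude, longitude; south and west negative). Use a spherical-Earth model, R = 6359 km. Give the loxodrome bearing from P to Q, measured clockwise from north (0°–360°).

4.4°

Δψ = ln[tan(π/4+φ₂/2)/tan(π/4+φ₁/2)] = +1.2396
Δλ = +0.0962 rad (taken the short way round)
course = atan2(Δλ, Δψ) = 4.44°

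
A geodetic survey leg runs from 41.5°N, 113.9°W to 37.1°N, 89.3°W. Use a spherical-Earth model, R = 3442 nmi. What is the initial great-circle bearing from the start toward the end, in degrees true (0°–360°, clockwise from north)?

θ = atan2( sin Δλ·cos φ₂ ,  cos φ₁ sin φ₂ − sin φ₁ cos φ₂ cos Δλ )
  = atan2(+0.3320, -0.0288) = 94.95°

94.9°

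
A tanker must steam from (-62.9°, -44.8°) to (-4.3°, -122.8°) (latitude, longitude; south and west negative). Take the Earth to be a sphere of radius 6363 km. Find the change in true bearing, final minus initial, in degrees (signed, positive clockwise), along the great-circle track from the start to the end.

At departure: θ₁ = atan2(sin Δλ cos φ₂, cos φ₁ sin φ₂ − sin φ₁ cos φ₂ cos Δλ) = 278.77°
At arrival: θ₂ = atan2(sin Δλ cos φ₁, −cos φ₂ sin φ₁ + sin φ₂ cos φ₁ cos Δλ) = 333.16°
Δθ = θ₂ − θ₁ = +54.4°

+54.4°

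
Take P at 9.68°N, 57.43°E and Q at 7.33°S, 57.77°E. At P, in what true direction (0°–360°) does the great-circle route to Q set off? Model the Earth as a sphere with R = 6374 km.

N = sin Δλ·cos φ₂ = +0.0059;  D = cos φ₁ sin φ₂ − sin φ₁ cos φ₂ cos Δλ = -0.2925
initial course = atan2(N, D) = 178.85°

178.8°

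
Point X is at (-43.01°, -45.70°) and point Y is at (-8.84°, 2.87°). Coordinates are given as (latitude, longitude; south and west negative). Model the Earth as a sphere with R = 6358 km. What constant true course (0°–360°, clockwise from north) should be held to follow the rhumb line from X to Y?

51.3°

Meridional parts: M(φ₁)=-0.8331, M(φ₂)=-0.1549 → ΔM = +0.6782;  Δλ = +0.8477 rad
tan C = Δλ / ΔM = +1.2500 → C = 51.34°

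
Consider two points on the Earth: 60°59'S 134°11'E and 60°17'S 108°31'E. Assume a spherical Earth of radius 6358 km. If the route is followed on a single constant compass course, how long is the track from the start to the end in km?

1399 km

Δψ = ln[tan(π/4+φ₂/2)/tan(π/4+φ₁/2)] = +0.0249;  Δφ = +0.0122 rad,  Δλ = -0.4480 rad
q = Δφ/Δψ = 0.4904
d = R·√(Δφ² + q²Δλ²) = 6358·0.22001 = 1399 km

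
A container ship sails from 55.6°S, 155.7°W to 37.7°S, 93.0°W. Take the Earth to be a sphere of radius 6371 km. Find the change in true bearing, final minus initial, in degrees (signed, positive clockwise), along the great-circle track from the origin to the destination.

-48.3°

At departure: θ₁ = atan2(sin Δλ cos φ₂, cos φ₁ sin φ₂ − sin φ₁ cos φ₂ cos Δλ) = 93.75°
At arrival: θ₂ = atan2(sin Δλ cos φ₁, −cos φ₂ sin φ₁ + sin φ₂ cos φ₁ cos Δλ) = 45.44°
Δθ = θ₂ − θ₁ = -48.3°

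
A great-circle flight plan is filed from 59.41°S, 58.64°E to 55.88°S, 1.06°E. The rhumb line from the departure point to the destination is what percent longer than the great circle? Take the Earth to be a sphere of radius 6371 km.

3.2%

Great circle: σ = 0.5243 rad → d_gc = Rσ = 3340.1 km
Rhumb: Δφ = +0.0616, Δλ = -1.0050, Δψ = +0.1152, q = Δφ/Δψ = 0.5347 → d_rh = R√(Δφ²+q²Δλ²) = 3445.6 km
Excess = (3445.6 − 3340.1) / 3340.1 = 105.5 / 3340.1 = 3.16% ≈ 3.2%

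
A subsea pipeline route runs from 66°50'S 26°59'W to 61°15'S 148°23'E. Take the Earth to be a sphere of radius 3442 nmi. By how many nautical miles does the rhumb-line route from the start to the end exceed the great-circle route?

Great circle: cos σ = sin φ₁ sin φ₂ + cos φ₁ cos φ₂ cos Δλ,  σ = 0.9053 rad → d_gc = 3116.1 nmi
Rhumb line: Δψ = +0.2235, q = Δφ/Δψ = 0.4361, d_rh = R√(Δφ²+q²Δλ²) = 4606.3 nmi
Excess = 4606.3 − 3116.1 = 1490.2 ≈ 1490 nmi

1490 nmi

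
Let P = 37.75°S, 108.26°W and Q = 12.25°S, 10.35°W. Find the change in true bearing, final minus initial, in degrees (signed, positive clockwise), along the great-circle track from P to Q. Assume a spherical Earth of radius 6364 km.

-52.9°

Initial bearing θ₁ = atan2(sin Δλ cos φ₂, cos φ₁ sin φ₂ − sin φ₁ cos φ₂ cos Δλ) = 104.49°
Final bearing θ₂ = (initial bearing from the destination back to the start) + 180° = 51.57°
Δθ = θ₂ − θ₁ = -52.9°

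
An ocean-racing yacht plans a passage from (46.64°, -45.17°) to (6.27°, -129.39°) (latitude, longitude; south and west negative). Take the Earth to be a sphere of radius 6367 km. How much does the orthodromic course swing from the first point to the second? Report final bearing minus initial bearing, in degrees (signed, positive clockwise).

-46.4°

At departure: θ₁ = atan2(sin Δλ cos φ₂, cos φ₁ sin φ₂ − sin φ₁ cos φ₂ cos Δλ) = 270.13°
At arrival: θ₂ = atan2(sin Δλ cos φ₁, −cos φ₂ sin φ₁ + sin φ₂ cos φ₁ cos Δλ) = 223.69°
Δθ = θ₂ − θ₁ = -46.4°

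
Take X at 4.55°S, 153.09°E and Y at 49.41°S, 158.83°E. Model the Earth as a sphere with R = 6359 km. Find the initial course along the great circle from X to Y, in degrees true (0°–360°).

N = sin Δλ·cos φ₂ = +0.0651;  D = cos φ₁ sin φ₂ − sin φ₁ cos φ₂ cos Δλ = -0.7056
initial course = atan2(N, D) = 174.73°

174.7°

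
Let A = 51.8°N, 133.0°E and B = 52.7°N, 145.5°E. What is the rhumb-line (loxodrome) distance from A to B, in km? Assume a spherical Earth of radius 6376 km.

857 km

Δψ = ln[tan(π/4+φ₂/2)/tan(π/4+φ₁/2)] = +0.0257;  Δφ = +0.0157 rad,  Δλ = +0.2182 rad
q = Δφ/Δψ = 0.6122
d = R·√(Δφ² + q²Δλ²) = 6376·0.13448 = 857 km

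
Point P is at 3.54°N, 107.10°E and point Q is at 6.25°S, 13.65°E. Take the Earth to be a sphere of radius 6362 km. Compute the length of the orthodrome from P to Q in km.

10416 km

cos σ = sin φ₁ sin φ₂ + cos φ₁ cos φ₂ cos Δλ
      = sin(3.54°)sin(-6.25°) + cos(3.54°)cos(-6.25°)cos(-93.45°) = -0.0664
σ = 93.809° → d = Rσ = 6362·1.63727 = 10416 km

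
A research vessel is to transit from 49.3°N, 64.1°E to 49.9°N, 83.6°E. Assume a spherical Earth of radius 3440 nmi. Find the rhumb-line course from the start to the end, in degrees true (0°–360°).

87.3°

Δψ = ln[tan(π/4+φ₂/2)/tan(π/4+φ₁/2)] = +0.0162
Δλ = +0.3403 rad (taken the short way round)
course = atan2(Δλ, Δψ) = 87.28°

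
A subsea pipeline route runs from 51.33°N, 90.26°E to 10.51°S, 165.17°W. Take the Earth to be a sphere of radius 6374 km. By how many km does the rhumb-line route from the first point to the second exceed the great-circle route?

363 km

Great circle: cos σ = sin φ₁ sin φ₂ + cos φ₁ cos φ₂ cos Δλ,  σ = 1.8723 rad → d_gc = 11934.1 km
Rhumb line: Δψ = -1.2318, q = Δφ/Δψ = 0.8762, d_rh = R√(Δφ²+q²Δλ²) = 12297.5 km
Excess = 12297.5 − 11934.1 = 363.4 ≈ 363 km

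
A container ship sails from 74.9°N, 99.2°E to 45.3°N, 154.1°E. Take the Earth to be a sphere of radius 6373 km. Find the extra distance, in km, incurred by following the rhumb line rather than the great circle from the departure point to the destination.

124 km

Great circle: cos σ = sin φ₁ sin φ₂ + cos φ₁ cos φ₂ cos Δλ,  σ = 0.6573 rad → d_gc = 4189.2 km
Rhumb line: Δψ = -1.1321, q = Δφ/Δψ = 0.4563, d_rh = R√(Δφ²+q²Δλ²) = 4313.4 km
Excess = 4313.4 − 4189.2 = 124.2 ≈ 124 km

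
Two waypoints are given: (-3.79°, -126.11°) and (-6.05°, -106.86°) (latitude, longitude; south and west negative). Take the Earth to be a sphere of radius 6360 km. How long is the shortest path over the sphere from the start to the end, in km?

Haversine: a = sin²(Δφ/2)+cos φ₁ cos φ₂ sin²(Δλ/2) = 0.02813;  σ = 2·atan2(√a,√(1−a))
σ = 19.310° → d = Rσ = 6360·0.33702 = 2143 km

2143 km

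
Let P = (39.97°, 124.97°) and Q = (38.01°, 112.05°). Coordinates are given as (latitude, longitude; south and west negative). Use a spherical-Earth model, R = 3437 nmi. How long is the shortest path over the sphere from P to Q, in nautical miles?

613 nmi

Haversine: a = sin²(Δφ/2)+cos φ₁ cos φ₂ sin²(Δλ/2) = 0.00794;  σ = 2·atan2(√a,√(1−a))
σ = 10.222° → d = Rσ = 3437·0.17841 = 613 nmi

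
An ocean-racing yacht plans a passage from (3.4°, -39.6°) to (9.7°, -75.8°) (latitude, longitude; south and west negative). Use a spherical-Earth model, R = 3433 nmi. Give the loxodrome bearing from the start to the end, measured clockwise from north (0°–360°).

279.9°

Δψ = ln[tan(π/4+φ₂/2)/tan(π/4+φ₁/2)] = +0.1107
Δλ = -0.6318 rad (taken the short way round)
course = atan2(Δλ, Δψ) = 279.94°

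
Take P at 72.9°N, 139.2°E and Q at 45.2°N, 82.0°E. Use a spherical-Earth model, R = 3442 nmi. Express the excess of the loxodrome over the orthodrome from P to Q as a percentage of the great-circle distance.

3.2%

Great circle: σ = 0.6593 rad → d_gc = Rσ = 2269.2 nmi
Rhumb: Δφ = -0.4835, Δλ = -0.9983, Δψ = -1.0085, q = Δφ/Δψ = 0.4794 → d_rh = R√(Δφ²+q²Δλ²) = 2341.5 nmi
Excess = (2341.5 − 2269.2) / 2269.2 = 72.3 / 2269.2 = 3.19% ≈ 3.2%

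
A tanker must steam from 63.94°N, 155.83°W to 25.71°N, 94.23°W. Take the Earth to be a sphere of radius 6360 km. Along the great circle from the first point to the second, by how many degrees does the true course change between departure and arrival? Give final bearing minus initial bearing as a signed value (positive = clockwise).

+48.0°

Initial bearing θ₁ = atan2(sin Δλ cos φ₂, cos φ₁ sin φ₂ − sin φ₁ cos φ₂ cos Δλ) = 103.78°
Final bearing θ₂ = (initial bearing from the destination back to the start) + 180° = 151.74°
Δθ = θ₂ − θ₁ = +48.0°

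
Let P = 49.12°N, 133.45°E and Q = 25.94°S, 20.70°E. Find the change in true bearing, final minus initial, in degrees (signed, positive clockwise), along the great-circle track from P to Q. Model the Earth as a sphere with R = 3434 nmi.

Initial bearing θ₁ = atan2(sin Δλ cos φ₂, cos φ₁ sin φ₂ − sin φ₁ cos φ₂ cos Δλ) = 268.39°
Final bearing θ₂ = (initial bearing from the destination back to the start) + 180° = 226.68°
Δθ = θ₂ − θ₁ = -41.7°

-41.7°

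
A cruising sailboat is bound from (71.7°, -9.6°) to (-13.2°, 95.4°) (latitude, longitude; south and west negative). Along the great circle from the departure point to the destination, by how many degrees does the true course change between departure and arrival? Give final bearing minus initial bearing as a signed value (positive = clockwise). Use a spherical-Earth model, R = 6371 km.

Initial bearing θ₁ = atan2(sin Δλ cos φ₂, cos φ₁ sin φ₂ − sin φ₁ cos φ₂ cos Δλ) = 79.90°
Final bearing θ₂ = (initial bearing from the destination back to the start) + 180° = 161.49°
Δθ = θ₂ − θ₁ = +81.6°

+81.6°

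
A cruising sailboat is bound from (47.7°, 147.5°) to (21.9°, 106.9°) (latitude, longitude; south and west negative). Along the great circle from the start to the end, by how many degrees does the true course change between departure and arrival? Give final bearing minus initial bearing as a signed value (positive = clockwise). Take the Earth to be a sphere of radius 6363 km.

At departure: θ₁ = atan2(sin Δλ cos φ₂, cos φ₁ sin φ₂ − sin φ₁ cos φ₂ cos Δλ) = 245.91°
At arrival: θ₂ = atan2(sin Δλ cos φ₁, −cos φ₂ sin φ₁ + sin φ₂ cos φ₁ cos Δλ) = 221.46°
Δθ = θ₂ − θ₁ = -24.4°

-24.4°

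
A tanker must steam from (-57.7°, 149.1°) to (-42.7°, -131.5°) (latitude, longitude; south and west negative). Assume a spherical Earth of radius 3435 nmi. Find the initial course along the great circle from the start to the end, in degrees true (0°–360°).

109.0°

N = sin Δλ·cos φ₂ = +0.7224;  D = cos φ₁ sin φ₂ − sin φ₁ cos φ₂ cos Δλ = -0.2481
initial course = atan2(N, D) = 108.96°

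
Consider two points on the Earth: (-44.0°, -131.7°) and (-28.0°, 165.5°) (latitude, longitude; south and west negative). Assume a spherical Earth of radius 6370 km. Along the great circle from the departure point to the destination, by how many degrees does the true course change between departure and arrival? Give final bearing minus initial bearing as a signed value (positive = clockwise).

At departure: θ₁ = atan2(sin Δλ cos φ₂, cos φ₁ sin φ₂ − sin φ₁ cos φ₂ cos Δλ) = 265.82°
At arrival: θ₂ = atan2(sin Δλ cos φ₁, −cos φ₂ sin φ₁ + sin φ₂ cos φ₁ cos Δλ) = 305.66°
Δθ = θ₂ − θ₁ = +39.8°

+39.8°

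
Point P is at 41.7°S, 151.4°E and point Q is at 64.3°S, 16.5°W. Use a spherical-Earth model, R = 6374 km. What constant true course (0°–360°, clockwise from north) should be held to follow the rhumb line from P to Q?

Δψ = ln[tan(π/4+φ₂/2)/tan(π/4+φ₁/2)] = -0.6758
Δλ = -2.9304 rad (taken the short way round)
course = atan2(Δλ, Δψ) = 257.01°

257.0°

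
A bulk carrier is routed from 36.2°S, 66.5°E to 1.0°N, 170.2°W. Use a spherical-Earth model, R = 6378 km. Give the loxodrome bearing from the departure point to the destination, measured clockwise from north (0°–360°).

72.1°

Meridional parts: M(φ₁)=-0.6786, M(φ₂)=+0.0175 → ΔM = +0.6960;  Δλ = +2.1520 rad
tan C = Δλ / ΔM = +3.0917 → C = 72.08°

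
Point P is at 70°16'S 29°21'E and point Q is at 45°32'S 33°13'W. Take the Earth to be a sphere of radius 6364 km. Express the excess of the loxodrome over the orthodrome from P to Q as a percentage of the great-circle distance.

3.8%

Great circle: σ = 0.6750 rad → d_gc = Rσ = 4295.6 km
Rhumb: Δφ = +0.4317, Δλ = -1.0920, Δψ = +0.8545, q = Δφ/Δψ = 0.5052 → d_rh = R√(Δφ²+q²Δλ²) = 4457.8 km
Excess = (4457.8 − 4295.6) / 4295.6 = 162.2 / 4295.6 = 3.78% ≈ 3.8%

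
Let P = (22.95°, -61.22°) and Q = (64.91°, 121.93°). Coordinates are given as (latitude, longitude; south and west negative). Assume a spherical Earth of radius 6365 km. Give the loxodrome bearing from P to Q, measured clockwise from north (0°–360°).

289.5°

Meridional parts: M(φ₁)=+0.4117, M(φ₂)=+1.5027 → ΔM = +1.0910;  Δλ = -3.0866 rad
tan C = Δλ / ΔM = -2.8291 → C = 289.47°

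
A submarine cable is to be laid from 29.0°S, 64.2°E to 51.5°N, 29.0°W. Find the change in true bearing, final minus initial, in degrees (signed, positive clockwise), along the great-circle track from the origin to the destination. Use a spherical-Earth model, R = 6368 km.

Initial bearing θ₁ = atan2(sin Δλ cos φ₂, cos φ₁ sin φ₂ − sin φ₁ cos φ₂ cos Δλ) = 317.05°
Final bearing θ₂ = (initial bearing from the destination back to the start) + 180° = 286.80°
Δθ = θ₂ − θ₁ = -30.3°

-30.3°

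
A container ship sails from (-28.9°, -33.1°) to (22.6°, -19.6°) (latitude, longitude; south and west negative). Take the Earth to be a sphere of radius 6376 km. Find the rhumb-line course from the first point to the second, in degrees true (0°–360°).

Meridional parts: M(φ₁)=-0.5273, M(φ₂)=+0.4051 → ΔM = +0.9323;  Δλ = +0.2356 rad
tan C = Δλ / ΔM = +0.2527 → C = 14.18°

14.2°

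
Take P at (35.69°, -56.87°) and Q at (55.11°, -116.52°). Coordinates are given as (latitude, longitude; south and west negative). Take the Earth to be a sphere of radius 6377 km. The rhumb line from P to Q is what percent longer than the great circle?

2.5%

Great circle: σ = 0.7766 rad → d_gc = Rσ = 4952.6 km
Rhumb: Δφ = +0.3389, Δλ = -1.0411, Δψ = +0.4900, q = Δφ/Δψ = 0.6917 → d_rh = R√(Δφ²+q²Δλ²) = 5075.7 km
Excess = (5075.7 − 4952.6) / 4952.6 = 123.1 / 4952.6 = 2.49% ≈ 2.5%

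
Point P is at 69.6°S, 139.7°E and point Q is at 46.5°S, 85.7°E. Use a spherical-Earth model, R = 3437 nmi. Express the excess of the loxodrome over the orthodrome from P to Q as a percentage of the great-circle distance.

Great circle: σ = 0.6078 rad → d_gc = Rσ = 2089.0 nmi
Rhumb: Δφ = +0.4032, Δλ = -0.9425, Δψ = +0.7963, q = Δφ/Δψ = 0.5063 → d_rh = R√(Δφ²+q²Δλ²) = 2147.1 nmi
Excess = (2147.1 − 2089.0) / 2089.0 = 58.1 / 2089.0 = 2.78% ≈ 2.8%

2.8%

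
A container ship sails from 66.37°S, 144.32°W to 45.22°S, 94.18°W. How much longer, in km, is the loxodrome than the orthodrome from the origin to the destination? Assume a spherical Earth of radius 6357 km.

Great circle: cos σ = sin φ₁ sin φ₂ + cos φ₁ cos φ₂ cos Δλ,  σ = 0.5894 rad → d_gc = 3747.0 km
Rhumb line: Δψ = +0.6777, q = Δφ/Δψ = 0.5447, d_rh = R√(Δφ²+q²Δλ²) = 3832.4 km
Excess = 3832.4 − 3747.0 = 85.4 ≈ 85 km

85 km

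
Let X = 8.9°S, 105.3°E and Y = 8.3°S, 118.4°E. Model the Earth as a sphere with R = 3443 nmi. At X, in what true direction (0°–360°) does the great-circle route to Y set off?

88.3°

θ = atan2( sin Δλ·cos φ₂ ,  cos φ₁ sin φ₂ − sin φ₁ cos φ₂ cos Δλ )
  = atan2(+0.2243, +0.0065) = 88.34°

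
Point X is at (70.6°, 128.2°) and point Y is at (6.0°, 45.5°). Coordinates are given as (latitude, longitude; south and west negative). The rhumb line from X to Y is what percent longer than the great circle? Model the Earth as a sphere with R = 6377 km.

4.5%

Great circle: σ = 1.4298 rad → d_gc = Rσ = 9117.6 km
Rhumb: Δφ = -1.1275, Δλ = -1.4434, Δψ = -1.6616, q = Δφ/Δψ = 0.6786 → d_rh = R√(Δφ²+q²Δλ²) = 9524.0 km
Excess = (9524.0 − 9117.6) / 9117.6 = 406.4 / 9117.6 = 4.46% ≈ 4.5%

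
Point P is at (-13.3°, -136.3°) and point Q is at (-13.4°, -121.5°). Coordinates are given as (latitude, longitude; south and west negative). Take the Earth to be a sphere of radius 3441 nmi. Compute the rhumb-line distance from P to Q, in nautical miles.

Δψ = ln[tan(π/4+φ₂/2)/tan(π/4+φ₁/2)] = -0.0018;  Δφ = -0.0017 rad,  Δλ = +0.2583 rad
q = Δφ/Δψ = 0.9730
d = R·√(Δφ² + q²Δλ²) = 3441·0.25133 = 865 nmi

865 nmi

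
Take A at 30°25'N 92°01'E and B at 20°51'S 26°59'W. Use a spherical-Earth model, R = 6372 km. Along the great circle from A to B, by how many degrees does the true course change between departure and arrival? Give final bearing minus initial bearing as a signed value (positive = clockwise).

At departure: θ₁ = atan2(sin Δλ cos φ₂, cos φ₁ sin φ₂ − sin φ₁ cos φ₂ cos Δλ) = 264.58°
At arrival: θ₂ = atan2(sin Δλ cos φ₁, −cos φ₂ sin φ₁ + sin φ₂ cos φ₁ cos Δλ) = 246.73°
Δθ = θ₂ − θ₁ = -17.8°

-17.8°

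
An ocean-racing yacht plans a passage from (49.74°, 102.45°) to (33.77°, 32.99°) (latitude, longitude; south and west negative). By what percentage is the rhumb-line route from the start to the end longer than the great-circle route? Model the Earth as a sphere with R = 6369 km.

3.0%

Great circle: σ = 0.9114 rad → d_gc = Rσ = 5804.4 km
Rhumb: Δφ = -0.2787, Δλ = -1.2123, Δψ = -0.3768, q = Δφ/Δψ = 0.7397 → d_rh = R√(Δφ²+q²Δλ²) = 5980.8 km
Excess = (5980.8 − 5804.4) / 5804.4 = 176.4 / 5804.4 = 3.04% ≈ 3.0%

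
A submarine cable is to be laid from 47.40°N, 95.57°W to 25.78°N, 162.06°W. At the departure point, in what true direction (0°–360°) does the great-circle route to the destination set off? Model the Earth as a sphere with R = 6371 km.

θ = atan2( sin Δλ·cos φ₂ ,  cos φ₁ sin φ₂ − sin φ₁ cos φ₂ cos Δλ )
  = atan2(-0.8257, +0.0300) = 272.08°

272.1°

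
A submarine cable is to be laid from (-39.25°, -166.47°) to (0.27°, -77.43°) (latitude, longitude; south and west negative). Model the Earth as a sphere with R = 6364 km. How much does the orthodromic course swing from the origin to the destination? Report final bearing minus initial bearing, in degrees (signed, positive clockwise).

Initial bearing θ₁ = atan2(sin Δλ cos φ₂, cos φ₁ sin φ₂ − sin φ₁ cos φ₂ cos Δλ) = 89.18°
Final bearing θ₂ = (initial bearing from the destination back to the start) + 180° = 50.74°
Δθ = θ₂ − θ₁ = -38.4°

-38.4°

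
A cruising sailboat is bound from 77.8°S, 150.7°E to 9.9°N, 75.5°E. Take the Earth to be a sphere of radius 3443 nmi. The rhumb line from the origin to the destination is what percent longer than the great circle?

3.4%

Great circle: σ = 1.6859 rad → d_gc = Rσ = 5804.6 nmi
Rhumb: Δφ = +1.5307, Δλ = -1.3125, Δψ = +2.4098, q = Δφ/Δψ = 0.6352 → d_rh = R√(Δφ²+q²Δλ²) = 6001.0 nmi
Excess = (6001.0 − 5804.6) / 5804.6 = 196.4 / 5804.6 = 3.38% ≈ 3.4%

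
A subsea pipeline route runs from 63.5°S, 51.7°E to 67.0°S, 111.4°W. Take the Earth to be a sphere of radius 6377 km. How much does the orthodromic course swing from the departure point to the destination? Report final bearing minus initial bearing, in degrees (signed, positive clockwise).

Initial bearing θ₁ = atan2(sin Δλ cos φ₂, cos φ₁ sin φ₂ − sin φ₁ cos φ₂ cos Δλ) = 188.67°
Final bearing θ₂ = (initial bearing from the destination back to the start) + 180° = 350.09°
Δθ = θ₂ − θ₁ = +161.4°

+161.4°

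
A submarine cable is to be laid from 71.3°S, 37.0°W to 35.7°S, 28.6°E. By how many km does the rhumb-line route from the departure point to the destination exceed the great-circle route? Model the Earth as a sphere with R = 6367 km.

Great circle: cos σ = sin φ₁ sin φ₂ + cos φ₁ cos φ₂ cos Δλ,  σ = 0.8496 rad → d_gc = 5409.3 km
Rhumb line: Δψ = +1.1361, q = Δφ/Δψ = 0.5469, d_rh = R√(Δφ²+q²Δλ²) = 5616.5 km
Excess = 5616.5 − 5409.3 = 207.2 ≈ 207 km

207 km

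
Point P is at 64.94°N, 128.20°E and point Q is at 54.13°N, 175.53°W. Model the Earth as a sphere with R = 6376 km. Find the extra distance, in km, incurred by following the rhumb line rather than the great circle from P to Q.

Great circle: cos σ = sin φ₁ sin φ₂ + cos φ₁ cos φ₂ cos Δλ,  σ = 0.5118 rad → d_gc = 3263.0 km
Rhumb line: Δψ = -0.3759, q = Δφ/Δψ = 0.5019, d_rh = R√(Δφ²+q²Δλ²) = 3365.0 km
Excess = 3365.0 − 3263.0 = 102.0 ≈ 102 km

102 km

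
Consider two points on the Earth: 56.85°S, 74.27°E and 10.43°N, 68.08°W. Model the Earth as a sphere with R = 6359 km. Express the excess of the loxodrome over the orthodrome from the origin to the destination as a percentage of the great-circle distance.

9.7%

Great circle: σ = 2.1863 rad → d_gc = Rσ = 13902.7 km
Rhumb: Δφ = +1.1743, Δλ = -2.4845, Δψ = +1.3949, q = Δφ/Δψ = 0.8418 → d_rh = R√(Δφ²+q²Δλ²) = 15252.3 km
Excess = (15252.3 − 13902.7) / 13902.7 = 1349.6 / 13902.7 = 9.71% ≈ 9.7%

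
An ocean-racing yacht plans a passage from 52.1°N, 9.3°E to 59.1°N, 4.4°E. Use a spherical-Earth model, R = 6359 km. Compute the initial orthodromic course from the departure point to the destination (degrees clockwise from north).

θ = atan2( sin Δλ·cos φ₂ ,  cos φ₁ sin φ₂ − sin φ₁ cos φ₂ cos Δλ )
  = atan2(-0.0439, +0.1234) = 340.42°

340.4°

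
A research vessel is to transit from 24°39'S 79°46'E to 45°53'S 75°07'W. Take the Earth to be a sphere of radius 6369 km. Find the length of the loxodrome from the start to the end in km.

14094 km

Δψ = ln[tan(π/4+φ₂/2)/tan(π/4+φ₁/2)] = -0.4592;  Δφ = -0.3706 rad,  Δλ = -2.7032 rad
q = Δφ/Δψ = 0.8070
d = R·√(Δφ² + q²Δλ²) = 6369·2.21284 = 14094 km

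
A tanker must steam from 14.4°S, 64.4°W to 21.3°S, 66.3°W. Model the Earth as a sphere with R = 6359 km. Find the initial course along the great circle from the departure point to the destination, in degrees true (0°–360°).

θ = atan2( sin Δλ·cos φ₂ ,  cos φ₁ sin φ₂ − sin φ₁ cos φ₂ cos Δλ )
  = atan2(-0.0309, -0.1203) = 194.41°

194.4°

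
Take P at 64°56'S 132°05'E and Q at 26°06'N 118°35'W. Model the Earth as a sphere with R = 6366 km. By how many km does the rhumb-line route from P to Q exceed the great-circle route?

547 km

Great circle: cos σ = sin φ₁ sin φ₂ + cos φ₁ cos φ₂ cos Δλ,  σ = 2.1229 rad → d_gc = 13514.3 km
Rhumb line: Δψ = +1.9759, q = Δφ/Δψ = 0.8041, d_rh = R√(Δφ²+q²Δλ²) = 14061.4 km
Excess = 14061.4 − 13514.3 = 547.1 ≈ 547 km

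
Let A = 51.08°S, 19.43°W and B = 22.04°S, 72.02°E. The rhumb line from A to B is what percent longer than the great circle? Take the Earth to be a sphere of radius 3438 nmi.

4.8%

Great circle: σ = 1.2899 rad → d_gc = Rσ = 4434.7 nmi
Rhumb: Δφ = +0.5068, Δλ = +1.5961, Δψ = +0.6458, q = Δφ/Δψ = 0.7848 → d_rh = R√(Δφ²+q²Δλ²) = 4645.7 nmi
Excess = (4645.7 − 4434.7) / 4434.7 = 211.0 / 4434.7 = 4.76% ≈ 4.8%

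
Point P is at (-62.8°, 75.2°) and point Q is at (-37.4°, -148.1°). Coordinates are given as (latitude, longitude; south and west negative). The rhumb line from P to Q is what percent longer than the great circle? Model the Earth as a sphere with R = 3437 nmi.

19.7%

Great circle: σ = 1.2912 rad → d_gc = Rσ = 4438.0 nmi
Rhumb: Δφ = +0.4433, Δλ = +2.3859, Δψ = +0.7144, q = Δφ/Δψ = 0.6206 → d_rh = R√(Δφ²+q²Δλ²) = 5312.0 nmi
Excess = (5312.0 − 4438.0) / 4438.0 = 874.0 / 4438.0 = 19.69% ≈ 19.7%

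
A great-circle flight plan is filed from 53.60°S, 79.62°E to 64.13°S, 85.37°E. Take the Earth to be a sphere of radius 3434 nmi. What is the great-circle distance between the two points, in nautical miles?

655 nmi

Haversine: a = sin²(Δφ/2)+cos φ₁ cos φ₂ sin²(Δλ/2) = 0.00907;  σ = 2·atan2(√a,√(1−a))
σ = 10.931° → d = Rσ = 3434·0.19078 = 655 nmi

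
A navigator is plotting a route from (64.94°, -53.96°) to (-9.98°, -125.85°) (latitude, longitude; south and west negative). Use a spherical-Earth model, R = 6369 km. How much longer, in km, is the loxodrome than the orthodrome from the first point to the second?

Great circle: cos σ = sin φ₁ sin φ₂ + cos φ₁ cos φ₂ cos Δλ,  σ = 1.5981 rad → d_gc = 10178.4 km
Rhumb line: Δψ = -1.6791, q = Δφ/Δψ = 0.7788, d_rh = R√(Δφ²+q²Δλ²) = 10396.5 km
Excess = 10396.5 − 10178.4 = 218.1 ≈ 218 km

218 km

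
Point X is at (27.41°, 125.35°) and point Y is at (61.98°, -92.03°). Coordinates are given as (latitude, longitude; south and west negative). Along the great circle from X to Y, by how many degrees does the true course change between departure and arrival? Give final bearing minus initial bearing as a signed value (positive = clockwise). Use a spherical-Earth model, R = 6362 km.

+130.7°

Initial bearing θ₁ = atan2(sin Δλ cos φ₂, cos φ₁ sin φ₂ − sin φ₁ cos φ₂ cos Δλ) = 16.62°
Final bearing θ₂ = (initial bearing from the destination back to the start) + 180° = 147.28°
Δθ = θ₂ − θ₁ = +130.7°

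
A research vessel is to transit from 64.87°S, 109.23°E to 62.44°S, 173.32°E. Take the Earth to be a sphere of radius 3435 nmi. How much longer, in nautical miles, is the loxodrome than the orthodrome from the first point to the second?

Great circle: cos σ = sin φ₁ sin φ₂ + cos φ₁ cos φ₂ cos Δλ,  σ = 0.4768 rad → d_gc = 1637.8 nmi
Rhumb line: Δψ = +0.0956, q = Δφ/Δψ = 0.4435, d_rh = R√(Δφ²+q²Δλ²) = 1710.2 nmi
Excess = 1710.2 − 1637.8 = 72.4 ≈ 72 nmi

72 nmi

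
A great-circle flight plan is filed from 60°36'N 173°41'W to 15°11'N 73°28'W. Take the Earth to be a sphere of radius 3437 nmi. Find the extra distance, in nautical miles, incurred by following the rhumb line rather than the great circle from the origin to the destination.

319 nmi

Great circle: cos σ = sin φ₁ sin φ₂ + cos φ₁ cos φ₂ cos Δλ,  σ = 1.4261 rad → d_gc = 4901.7 nmi
Rhumb line: Δψ = -1.0699, q = Δφ/Δψ = 0.7409, d_rh = R√(Δφ²+q²Δλ²) = 5221.0 nmi
Excess = 5221.0 − 4901.7 = 319.3 ≈ 319 nmi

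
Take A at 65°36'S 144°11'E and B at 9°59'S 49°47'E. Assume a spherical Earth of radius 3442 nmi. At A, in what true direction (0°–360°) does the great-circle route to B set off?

N = sin Δλ·cos φ₂ = -0.9820;  D = cos φ₁ sin φ₂ − sin φ₁ cos φ₂ cos Δλ = -0.1404
initial course = atan2(N, D) = 261.86°

261.9°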